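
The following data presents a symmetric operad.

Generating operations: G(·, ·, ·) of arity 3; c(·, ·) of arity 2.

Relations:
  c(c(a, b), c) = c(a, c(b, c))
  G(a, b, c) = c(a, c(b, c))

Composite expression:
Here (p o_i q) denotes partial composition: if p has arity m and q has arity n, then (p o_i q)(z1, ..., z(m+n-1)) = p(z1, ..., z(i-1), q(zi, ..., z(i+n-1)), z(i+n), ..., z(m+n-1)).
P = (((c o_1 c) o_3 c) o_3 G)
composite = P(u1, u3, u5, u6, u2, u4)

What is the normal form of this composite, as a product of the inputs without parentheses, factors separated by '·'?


Associativity of c dissolves the nesting; only the u-input order survives.
c(u1, u3) reduces to u1 · u3
G(u5, u6, u2) reduces to u5 · u6 · u2
c(G(u5, u6, u2), u4) reduces to u5 · u6 · u2 · u4
c(c(u1, u3), c(G(u5, u6, u2), u4)) reduces to u1 · u3 · u5 · u6 · u2 · u4

u1 · u3 · u5 · u6 · u2 · u4


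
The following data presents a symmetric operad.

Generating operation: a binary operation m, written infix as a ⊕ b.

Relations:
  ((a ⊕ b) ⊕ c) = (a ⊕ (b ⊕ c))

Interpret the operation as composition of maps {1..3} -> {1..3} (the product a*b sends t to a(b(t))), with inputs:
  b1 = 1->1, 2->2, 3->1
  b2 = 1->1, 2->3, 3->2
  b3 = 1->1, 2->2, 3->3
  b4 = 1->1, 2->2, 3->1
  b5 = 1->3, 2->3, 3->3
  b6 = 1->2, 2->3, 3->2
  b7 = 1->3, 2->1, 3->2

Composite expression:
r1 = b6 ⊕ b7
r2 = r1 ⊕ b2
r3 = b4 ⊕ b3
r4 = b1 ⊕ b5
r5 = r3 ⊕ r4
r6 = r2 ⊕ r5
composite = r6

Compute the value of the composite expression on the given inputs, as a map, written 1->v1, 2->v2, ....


(b6 ⊕ b7) = 1->2, 2->2, 3->3
((b6 ⊕ b7) ⊕ b2) = 1->2, 2->3, 3->2
(b4 ⊕ b3) = 1->1, 2->2, 3->1
(b1 ⊕ b5) = 1->1, 2->1, 3->1
((b4 ⊕ b3) ⊕ (b1 ⊕ b5)) = 1->1, 2->1, 3->1
(((b6 ⊕ b7) ⊕ b2) ⊕ ((b4 ⊕ b3) ⊕ (b1 ⊕ b5))) = 1->2, 2->2, 3->2

1->2, 2->2, 3->2


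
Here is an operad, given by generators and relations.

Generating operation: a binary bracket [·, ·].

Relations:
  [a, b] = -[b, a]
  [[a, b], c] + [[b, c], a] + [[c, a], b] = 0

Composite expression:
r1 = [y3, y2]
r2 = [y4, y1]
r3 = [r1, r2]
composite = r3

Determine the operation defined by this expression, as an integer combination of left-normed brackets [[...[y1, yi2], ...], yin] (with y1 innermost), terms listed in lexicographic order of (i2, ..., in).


-[[[y1, y4], y2], y3] + [[[y1, y4], y3], y2]

Left-normed coefficients sit on the y1-initial expansion words.
Composite bracket: [[y3, y2], [y4, y1]]
Applying ab - ba throughout gives 8 signed words (2^3 = 8).
The y1-initial words carry the normal form:
  word y1y4y2y3 has sign -1, contributing -[[[y1, y4], y2], y3]
  word y1y4y3y2 has sign +1, contributing +[[[y1, y4], y3], y2]


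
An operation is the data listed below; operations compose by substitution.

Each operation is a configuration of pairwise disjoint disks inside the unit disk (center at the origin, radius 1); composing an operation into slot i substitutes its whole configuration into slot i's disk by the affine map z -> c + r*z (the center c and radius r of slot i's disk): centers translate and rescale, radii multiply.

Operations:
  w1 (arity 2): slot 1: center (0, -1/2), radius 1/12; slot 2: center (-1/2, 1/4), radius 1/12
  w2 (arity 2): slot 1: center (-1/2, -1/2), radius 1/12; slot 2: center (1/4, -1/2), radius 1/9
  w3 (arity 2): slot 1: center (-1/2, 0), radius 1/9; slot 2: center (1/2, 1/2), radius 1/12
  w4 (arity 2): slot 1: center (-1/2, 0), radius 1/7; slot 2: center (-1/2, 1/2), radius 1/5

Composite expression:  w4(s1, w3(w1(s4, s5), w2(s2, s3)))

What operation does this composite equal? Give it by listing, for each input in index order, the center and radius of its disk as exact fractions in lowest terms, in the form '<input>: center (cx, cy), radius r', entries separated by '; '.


Nesting under w4 composes maps z -> c + r*z down each s-path.
for s1, the 1-step affine chain lands on center (-1/2, 0), radius 1/7
for s4, the 3-step affine chain lands on center (-3/5, 22/45), radius 1/540
for s5, the 3-step affine chain lands on center (-11/18, 91/180), radius 1/540
for s2, the 3-step affine chain lands on center (-49/120, 71/120), radius 1/720
for s3, the 3-step affine chain lands on center (-19/48, 71/120), radius 1/540

s1: center (-1/2, 0), radius 1/7; s2: center (-49/120, 71/120), radius 1/720; s3: center (-19/48, 71/120), radius 1/540; s4: center (-3/5, 22/45), radius 1/540; s5: center (-11/18, 91/180), radius 1/540


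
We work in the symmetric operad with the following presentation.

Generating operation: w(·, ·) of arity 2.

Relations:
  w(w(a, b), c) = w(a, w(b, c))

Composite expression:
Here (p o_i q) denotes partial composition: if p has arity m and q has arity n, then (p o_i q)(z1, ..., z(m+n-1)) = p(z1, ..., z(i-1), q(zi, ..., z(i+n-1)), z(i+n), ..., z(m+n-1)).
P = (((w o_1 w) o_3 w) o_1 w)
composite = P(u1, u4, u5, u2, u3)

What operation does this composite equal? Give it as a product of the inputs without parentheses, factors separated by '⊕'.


All parenthesizations of w agree; list the u-inputs left to right.
w(u1, u4) flattens to u1 ⊕ u4
w(w(u1, u4), u5) flattens to u1 ⊕ u4 ⊕ u5
w(u2, u3) flattens to u2 ⊕ u3
w(w(w(u1, u4), u5), w(u2, u3)) flattens to u1 ⊕ u4 ⊕ u5 ⊕ u2 ⊕ u3

u1 ⊕ u4 ⊕ u5 ⊕ u2 ⊕ u3


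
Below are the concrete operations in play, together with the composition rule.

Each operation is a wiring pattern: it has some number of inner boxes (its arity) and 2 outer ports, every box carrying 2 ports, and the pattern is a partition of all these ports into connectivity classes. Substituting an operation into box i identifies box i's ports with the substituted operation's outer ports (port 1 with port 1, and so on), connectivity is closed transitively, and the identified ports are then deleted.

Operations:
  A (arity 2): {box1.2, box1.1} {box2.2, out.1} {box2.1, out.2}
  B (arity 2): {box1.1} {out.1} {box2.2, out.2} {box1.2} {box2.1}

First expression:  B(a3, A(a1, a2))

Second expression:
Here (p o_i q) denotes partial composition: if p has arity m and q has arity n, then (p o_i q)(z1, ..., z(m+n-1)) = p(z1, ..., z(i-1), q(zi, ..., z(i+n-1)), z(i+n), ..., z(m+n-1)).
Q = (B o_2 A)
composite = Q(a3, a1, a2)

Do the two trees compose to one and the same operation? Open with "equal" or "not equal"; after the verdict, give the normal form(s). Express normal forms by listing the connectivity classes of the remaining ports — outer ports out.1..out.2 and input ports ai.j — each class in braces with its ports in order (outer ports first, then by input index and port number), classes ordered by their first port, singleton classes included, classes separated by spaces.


equal; the common form is {out.1} {out.2, a2.1} {a1.1, a1.2} {a2.2} {a3.1} {a3.2}

Normal form of the first expression: {out.1} {out.2, a2.1} {a1.1, a1.2} {a2.2} {a3.1} {a3.2}
Normal form of the second expression: {out.1} {out.2, a2.1} {a1.1, a1.2} {a2.2} {a3.1} {a3.2}
Both agree, so they are equal.


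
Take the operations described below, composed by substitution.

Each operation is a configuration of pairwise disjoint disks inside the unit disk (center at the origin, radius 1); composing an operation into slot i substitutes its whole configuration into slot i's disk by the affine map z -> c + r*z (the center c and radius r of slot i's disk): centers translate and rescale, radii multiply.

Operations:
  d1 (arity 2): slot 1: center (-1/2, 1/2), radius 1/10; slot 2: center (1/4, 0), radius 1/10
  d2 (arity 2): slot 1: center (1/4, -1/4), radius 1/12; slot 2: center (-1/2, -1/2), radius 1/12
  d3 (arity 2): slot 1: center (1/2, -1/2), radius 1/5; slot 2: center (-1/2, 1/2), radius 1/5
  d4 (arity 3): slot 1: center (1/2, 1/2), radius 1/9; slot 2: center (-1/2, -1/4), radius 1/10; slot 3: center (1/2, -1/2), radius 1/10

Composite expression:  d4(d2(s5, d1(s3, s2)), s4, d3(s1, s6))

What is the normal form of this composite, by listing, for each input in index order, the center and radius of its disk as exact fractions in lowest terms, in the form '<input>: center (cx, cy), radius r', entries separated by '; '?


s1: center (11/20, -11/20), radius 1/50; s2: center (193/432, 4/9), radius 1/1080; s3: center (95/216, 97/216), radius 1/1080; s4: center (-1/2, -1/4), radius 1/10; s5: center (19/36, 17/36), radius 1/108; s6: center (9/20, -9/20), radius 1/50

Nesting under d4 composes maps z -> c + r*z down each s-path.
input s5: applying the 2 nested substitutions gives center (19/36, 17/36), radius 1/108
input s3: applying the 3 nested substitutions gives center (95/216, 97/216), radius 1/1080
input s2: applying the 3 nested substitutions gives center (193/432, 4/9), radius 1/1080
input s4: applying the 1 nested substitution gives center (-1/2, -1/4), radius 1/10
input s1: applying the 2 nested substitutions gives center (11/20, -11/20), radius 1/50
input s6: applying the 2 nested substitutions gives center (9/20, -9/20), radius 1/50


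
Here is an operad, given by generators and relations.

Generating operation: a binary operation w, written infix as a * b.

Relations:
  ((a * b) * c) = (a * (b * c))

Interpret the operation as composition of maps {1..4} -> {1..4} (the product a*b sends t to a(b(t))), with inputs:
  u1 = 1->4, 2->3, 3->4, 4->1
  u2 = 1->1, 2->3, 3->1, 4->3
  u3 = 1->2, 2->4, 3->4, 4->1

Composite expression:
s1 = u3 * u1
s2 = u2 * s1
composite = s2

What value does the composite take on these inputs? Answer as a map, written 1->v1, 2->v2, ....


1->1, 2->3, 3->1, 4->3

(u3 * u1) = 1->1, 2->4, 3->1, 4->2
(u2 * (u3 * u1)) = 1->1, 2->3, 3->1, 4->3


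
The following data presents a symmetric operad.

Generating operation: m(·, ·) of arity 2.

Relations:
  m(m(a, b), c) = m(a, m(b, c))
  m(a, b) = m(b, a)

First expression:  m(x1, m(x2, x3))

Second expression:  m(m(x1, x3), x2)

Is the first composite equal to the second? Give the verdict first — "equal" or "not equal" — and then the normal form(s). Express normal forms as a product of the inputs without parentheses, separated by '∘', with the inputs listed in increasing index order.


equal; the common form is x1 ∘ x2 ∘ x3


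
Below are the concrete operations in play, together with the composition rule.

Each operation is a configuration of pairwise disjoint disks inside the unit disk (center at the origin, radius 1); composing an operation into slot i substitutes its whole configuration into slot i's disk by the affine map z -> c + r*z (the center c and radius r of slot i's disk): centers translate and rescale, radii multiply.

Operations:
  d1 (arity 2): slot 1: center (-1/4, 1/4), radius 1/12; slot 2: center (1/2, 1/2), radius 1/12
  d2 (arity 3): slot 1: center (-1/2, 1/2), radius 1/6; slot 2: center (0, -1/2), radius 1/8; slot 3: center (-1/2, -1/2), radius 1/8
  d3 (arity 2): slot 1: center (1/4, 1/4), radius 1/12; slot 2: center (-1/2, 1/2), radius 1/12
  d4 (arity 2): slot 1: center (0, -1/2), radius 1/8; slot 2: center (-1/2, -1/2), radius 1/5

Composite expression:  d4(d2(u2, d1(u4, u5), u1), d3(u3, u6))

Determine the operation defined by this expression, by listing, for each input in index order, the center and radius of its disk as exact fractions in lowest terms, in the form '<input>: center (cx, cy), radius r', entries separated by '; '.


u1: center (-1/16, -9/16), radius 1/64; u2: center (-1/16, -7/16), radius 1/48; u3: center (-9/20, -9/20), radius 1/60; u4: center (-1/256, -143/256), radius 1/768; u5: center (1/128, -71/128), radius 1/768; u6: center (-3/5, -2/5), radius 1/60

Affine substitution under d4: radii multiply and u-centers shift.
input u2: composing its 2 substitution steps yields center (-1/16, -7/16), radius 1/48
input u4: composing its 3 substitution steps yields center (-1/256, -143/256), radius 1/768
input u5: composing its 3 substitution steps yields center (1/128, -71/128), radius 1/768
input u1: composing its 2 substitution steps yields center (-1/16, -9/16), radius 1/64
input u3: composing its 2 substitution steps yields center (-9/20, -9/20), radius 1/60
input u6: composing its 2 substitution steps yields center (-3/5, -2/5), radius 1/60


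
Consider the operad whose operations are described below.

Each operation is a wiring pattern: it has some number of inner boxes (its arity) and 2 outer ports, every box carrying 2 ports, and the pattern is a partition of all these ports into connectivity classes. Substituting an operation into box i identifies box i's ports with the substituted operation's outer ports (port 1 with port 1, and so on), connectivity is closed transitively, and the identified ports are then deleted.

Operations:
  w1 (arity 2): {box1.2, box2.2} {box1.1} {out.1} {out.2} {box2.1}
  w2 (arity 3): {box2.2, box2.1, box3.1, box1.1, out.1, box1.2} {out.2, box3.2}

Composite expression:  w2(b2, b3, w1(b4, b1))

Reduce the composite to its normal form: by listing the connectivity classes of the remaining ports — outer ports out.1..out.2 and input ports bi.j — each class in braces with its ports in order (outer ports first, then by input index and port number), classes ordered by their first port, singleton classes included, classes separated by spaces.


{out.1, b2.1, b2.2, b3.1, b3.2} {out.2} {b1.1} {b1.2, b4.2} {b4.1}

Connectivity passes through glued w2-boundaries; trace each wire chain.
w1 over (b4, b1) gives {out.1} {out.2} {b1.1} {b1.2, b4.2} {b4.1}, out.j being that stage's outer ports
w2 over (b2, b3, b4, b1) gives {out.1, b2.1, b2.2, b3.1, b3.2} {out.2} {b1.1} {b1.2, b4.2} {b4.1}, out.j being that stage's outer ports


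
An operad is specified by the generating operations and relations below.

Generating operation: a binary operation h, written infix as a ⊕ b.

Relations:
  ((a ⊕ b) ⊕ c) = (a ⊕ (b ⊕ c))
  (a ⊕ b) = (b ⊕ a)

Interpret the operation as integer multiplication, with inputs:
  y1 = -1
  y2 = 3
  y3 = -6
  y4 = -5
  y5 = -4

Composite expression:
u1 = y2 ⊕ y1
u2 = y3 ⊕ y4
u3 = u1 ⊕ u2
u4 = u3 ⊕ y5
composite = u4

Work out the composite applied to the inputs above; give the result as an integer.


(y2 ⊕ y1) = -3
(y3 ⊕ y4) = 30
((y2 ⊕ y1) ⊕ (y3 ⊕ y4)) = -90
(((y2 ⊕ y1) ⊕ (y3 ⊕ y4)) ⊕ y5) = 360

360


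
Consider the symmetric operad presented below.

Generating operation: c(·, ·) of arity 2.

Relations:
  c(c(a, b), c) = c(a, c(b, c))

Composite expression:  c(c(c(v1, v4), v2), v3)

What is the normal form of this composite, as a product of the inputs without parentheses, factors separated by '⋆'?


v1 ⋆ v4 ⋆ v2 ⋆ v3

Every regrouping of c is equal, so read the v-inputs in written order.
c(v1, v4) flattens to v1 ⋆ v4
c(c(v1, v4), v2) flattens to v1 ⋆ v4 ⋆ v2
c(c(c(v1, v4), v2), v3) flattens to v1 ⋆ v4 ⋆ v2 ⋆ v3


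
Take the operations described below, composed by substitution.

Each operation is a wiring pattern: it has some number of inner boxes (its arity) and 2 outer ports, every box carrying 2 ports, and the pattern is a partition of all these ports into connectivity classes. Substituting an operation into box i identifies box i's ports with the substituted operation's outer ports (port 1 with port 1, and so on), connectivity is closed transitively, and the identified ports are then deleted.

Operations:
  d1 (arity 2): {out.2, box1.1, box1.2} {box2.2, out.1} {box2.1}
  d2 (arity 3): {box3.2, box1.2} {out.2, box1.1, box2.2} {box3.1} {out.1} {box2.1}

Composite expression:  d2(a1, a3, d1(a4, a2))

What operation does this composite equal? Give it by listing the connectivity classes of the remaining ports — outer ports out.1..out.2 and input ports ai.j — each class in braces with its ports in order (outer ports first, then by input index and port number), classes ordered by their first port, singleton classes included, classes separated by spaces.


{out.1} {out.2, a1.1, a3.2} {a1.2, a4.1, a4.2} {a2.1} {a2.2} {a3.1}


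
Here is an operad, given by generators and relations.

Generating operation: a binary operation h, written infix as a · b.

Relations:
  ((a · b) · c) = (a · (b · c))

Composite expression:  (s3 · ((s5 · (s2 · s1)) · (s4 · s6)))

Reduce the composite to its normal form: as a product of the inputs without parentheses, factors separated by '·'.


s3 · s5 · s2 · s1 · s4 · s6

Every regrouping of h is equal, so read the s-inputs in written order.
(s2 · s1) flattens to s2 · s1
(s5 · (s2 · s1)) flattens to s5 · s2 · s1
(s4 · s6) flattens to s4 · s6
((s5 · (s2 · s1)) · (s4 · s6)) flattens to s5 · s2 · s1 · s4 · s6
(s3 · ((s5 · (s2 · s1)) · (s4 · s6))) flattens to s3 · s5 · s2 · s1 · s4 · s6


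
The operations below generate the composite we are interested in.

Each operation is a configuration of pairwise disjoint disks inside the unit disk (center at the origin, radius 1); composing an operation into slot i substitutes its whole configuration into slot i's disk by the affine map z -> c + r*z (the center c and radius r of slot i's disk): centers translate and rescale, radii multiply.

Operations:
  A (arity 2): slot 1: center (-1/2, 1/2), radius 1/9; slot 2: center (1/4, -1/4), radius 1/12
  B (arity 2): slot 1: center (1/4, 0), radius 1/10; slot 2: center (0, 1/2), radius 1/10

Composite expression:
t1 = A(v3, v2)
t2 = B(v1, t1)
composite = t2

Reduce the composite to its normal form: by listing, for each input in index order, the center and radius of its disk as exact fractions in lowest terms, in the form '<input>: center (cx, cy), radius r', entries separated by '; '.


Affine substitution under B: radii multiply and v-centers shift.
tracing v1 down its 1-map path: center (1/4, 0), radius 1/10
tracing v3 down its 2-map path: center (-1/20, 11/20), radius 1/90
tracing v2 down its 2-map path: center (1/40, 19/40), radius 1/120

v1: center (1/4, 0), radius 1/10; v2: center (1/40, 19/40), radius 1/120; v3: center (-1/20, 11/20), radius 1/90


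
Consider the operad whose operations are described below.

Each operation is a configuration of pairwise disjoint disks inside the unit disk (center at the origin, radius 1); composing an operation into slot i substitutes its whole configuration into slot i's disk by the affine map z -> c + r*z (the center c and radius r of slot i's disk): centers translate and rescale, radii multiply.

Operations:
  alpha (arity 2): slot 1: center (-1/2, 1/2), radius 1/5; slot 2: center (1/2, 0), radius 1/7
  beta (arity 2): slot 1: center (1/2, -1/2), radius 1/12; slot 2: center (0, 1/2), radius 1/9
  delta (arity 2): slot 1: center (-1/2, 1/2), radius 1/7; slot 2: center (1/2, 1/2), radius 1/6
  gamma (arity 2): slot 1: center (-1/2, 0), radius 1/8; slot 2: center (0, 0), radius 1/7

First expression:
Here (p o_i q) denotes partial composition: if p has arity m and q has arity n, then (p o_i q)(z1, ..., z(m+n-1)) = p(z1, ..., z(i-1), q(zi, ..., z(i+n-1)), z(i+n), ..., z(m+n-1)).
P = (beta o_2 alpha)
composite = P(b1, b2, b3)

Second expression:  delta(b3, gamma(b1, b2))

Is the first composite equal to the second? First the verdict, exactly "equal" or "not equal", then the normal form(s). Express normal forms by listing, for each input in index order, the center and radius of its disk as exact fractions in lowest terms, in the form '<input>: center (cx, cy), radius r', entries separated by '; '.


Normal form of the first expression: b1: center (1/2, -1/2), radius 1/12; b2: center (-1/18, 5/9), radius 1/45; b3: center (1/18, 1/2), radius 1/63
Normal form of the second expression: b1: center (5/12, 1/2), radius 1/48; b2: center (1/2, 1/2), radius 1/42; b3: center (-1/2, 1/2), radius 1/7
Distinct normal forms: not equal.

not equal; the first gives b1: center (1/2, -1/2), radius 1/12; b2: center (-1/18, 5/9), radius 1/45; b3: center (1/18, 1/2), radius 1/63 and the second b1: center (5/12, 1/2), radius 1/48; b2: center (1/2, 1/2), radius 1/42; b3: center (-1/2, 1/2), radius 1/7


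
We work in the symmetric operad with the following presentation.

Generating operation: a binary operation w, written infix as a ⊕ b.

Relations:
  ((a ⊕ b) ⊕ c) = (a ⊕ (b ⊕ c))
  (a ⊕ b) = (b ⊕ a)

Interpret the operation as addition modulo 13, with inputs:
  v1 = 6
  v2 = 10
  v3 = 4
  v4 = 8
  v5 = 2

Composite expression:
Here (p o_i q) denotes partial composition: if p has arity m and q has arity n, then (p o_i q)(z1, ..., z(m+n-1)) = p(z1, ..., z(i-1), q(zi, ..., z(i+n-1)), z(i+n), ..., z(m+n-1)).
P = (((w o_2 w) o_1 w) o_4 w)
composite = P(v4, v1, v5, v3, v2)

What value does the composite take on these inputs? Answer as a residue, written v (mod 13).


(v4 ⊕ v1) = 1
(v3 ⊕ v2) = 1
(v5 ⊕ (v3 ⊕ v2)) = 3
((v4 ⊕ v1) ⊕ (v5 ⊕ (v3 ⊕ v2))) = 4

4 (mod 13)


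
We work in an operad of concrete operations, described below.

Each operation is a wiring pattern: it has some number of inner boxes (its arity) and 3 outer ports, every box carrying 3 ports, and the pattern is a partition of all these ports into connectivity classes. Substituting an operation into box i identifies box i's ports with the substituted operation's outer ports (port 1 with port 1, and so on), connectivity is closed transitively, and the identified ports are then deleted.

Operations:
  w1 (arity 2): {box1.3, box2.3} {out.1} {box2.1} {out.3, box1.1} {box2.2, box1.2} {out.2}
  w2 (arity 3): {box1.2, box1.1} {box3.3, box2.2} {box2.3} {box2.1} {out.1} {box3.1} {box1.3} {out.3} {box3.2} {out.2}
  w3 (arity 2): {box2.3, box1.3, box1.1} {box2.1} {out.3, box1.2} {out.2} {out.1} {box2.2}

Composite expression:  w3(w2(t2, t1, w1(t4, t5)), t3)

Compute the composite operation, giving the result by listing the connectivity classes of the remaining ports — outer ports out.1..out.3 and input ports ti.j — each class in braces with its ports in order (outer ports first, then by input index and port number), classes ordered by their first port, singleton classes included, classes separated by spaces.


{out.1} {out.2} {out.3} {t1.1} {t1.2, t4.1} {t1.3} {t2.1, t2.2} {t2.3} {t3.1} {t3.2} {t3.3} {t4.2, t5.2} {t4.3, t5.3} {t5.1}

Treat the ports identified at w3 as solder joints: merge, then drop.
w1 over (t4, t5) gives {out.1} {out.2} {out.3, t4.1} {t4.2, t5.2} {t4.3, t5.3} {t5.1}, out.j being that stage's outer ports
w2 over (t2, t1, t4, t5) gives {out.1} {out.2} {out.3} {t1.1} {t1.2, t4.1} {t1.3} {t2.1, t2.2} {t2.3} {t4.2, t5.2} {t4.3, t5.3} {t5.1}, out.j being that stage's outer ports
w3 over (t2, t1, t4, t5, t3) gives {out.1} {out.2} {out.3} {t1.1} {t1.2, t4.1} {t1.3} {t2.1, t2.2} {t2.3} {t3.1} {t3.2} {t3.3} {t4.2, t5.2} {t4.3, t5.3} {t5.1}, out.j being that stage's outer ports


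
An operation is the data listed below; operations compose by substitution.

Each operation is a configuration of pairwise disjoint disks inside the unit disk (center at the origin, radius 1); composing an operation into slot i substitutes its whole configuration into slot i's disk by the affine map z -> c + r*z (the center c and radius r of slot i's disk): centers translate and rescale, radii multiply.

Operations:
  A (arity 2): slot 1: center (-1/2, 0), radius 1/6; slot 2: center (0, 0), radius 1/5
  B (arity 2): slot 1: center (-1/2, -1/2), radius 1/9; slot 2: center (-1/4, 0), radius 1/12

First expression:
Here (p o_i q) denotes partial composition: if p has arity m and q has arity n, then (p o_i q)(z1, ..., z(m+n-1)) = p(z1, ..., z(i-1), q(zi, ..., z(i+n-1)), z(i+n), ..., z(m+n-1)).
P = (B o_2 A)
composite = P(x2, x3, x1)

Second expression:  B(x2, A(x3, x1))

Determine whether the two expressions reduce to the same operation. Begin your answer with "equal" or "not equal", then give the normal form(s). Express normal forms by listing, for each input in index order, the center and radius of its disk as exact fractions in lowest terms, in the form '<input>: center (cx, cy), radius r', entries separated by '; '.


equal — both sides give x1: center (-1/4, 0), radius 1/60; x2: center (-1/2, -1/2), radius 1/9; x3: center (-7/24, 0), radius 1/72

The first composite normalizes to x1: center (-1/4, 0), radius 1/60; x2: center (-1/2, -1/2), radius 1/9; x3: center (-7/24, 0), radius 1/72
The second composite normalizes to x1: center (-1/4, 0), radius 1/60; x2: center (-1/2, -1/2), radius 1/9; x3: center (-7/24, 0), radius 1/72
Identical normal forms: equal.


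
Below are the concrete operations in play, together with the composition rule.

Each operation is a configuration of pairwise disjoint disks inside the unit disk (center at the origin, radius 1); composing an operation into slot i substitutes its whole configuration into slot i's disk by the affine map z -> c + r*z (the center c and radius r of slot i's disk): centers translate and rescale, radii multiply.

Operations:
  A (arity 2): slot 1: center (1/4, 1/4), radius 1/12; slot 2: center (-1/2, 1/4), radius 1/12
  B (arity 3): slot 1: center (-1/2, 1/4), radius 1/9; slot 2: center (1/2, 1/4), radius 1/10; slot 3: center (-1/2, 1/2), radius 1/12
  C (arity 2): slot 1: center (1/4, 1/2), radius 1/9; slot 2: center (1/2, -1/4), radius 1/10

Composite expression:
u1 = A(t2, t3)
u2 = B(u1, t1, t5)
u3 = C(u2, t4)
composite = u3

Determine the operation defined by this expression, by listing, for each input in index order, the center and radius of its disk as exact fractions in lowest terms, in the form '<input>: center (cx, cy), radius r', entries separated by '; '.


Follow each t-input down from C: c' goes to c + r*c', radius to r*r'.
for t2, the 3-step affine chain lands on center (16/81, 43/81), radius 1/972
for t3, the 3-step affine chain lands on center (61/324, 43/81), radius 1/972
for t1, the 2-step affine chain lands on center (11/36, 19/36), radius 1/90
for t5, the 2-step affine chain lands on center (7/36, 5/9), radius 1/108
for t4, the 1-step affine chain lands on center (1/2, -1/4), radius 1/10

t1: center (11/36, 19/36), radius 1/90; t2: center (16/81, 43/81), radius 1/972; t3: center (61/324, 43/81), radius 1/972; t4: center (1/2, -1/4), radius 1/10; t5: center (7/36, 5/9), radius 1/108


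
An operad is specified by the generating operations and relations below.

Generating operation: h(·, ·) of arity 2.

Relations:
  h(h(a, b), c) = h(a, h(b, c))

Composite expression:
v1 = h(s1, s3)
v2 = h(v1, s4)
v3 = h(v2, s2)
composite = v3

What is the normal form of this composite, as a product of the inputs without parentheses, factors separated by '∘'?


s1 ∘ s3 ∘ s4 ∘ s2


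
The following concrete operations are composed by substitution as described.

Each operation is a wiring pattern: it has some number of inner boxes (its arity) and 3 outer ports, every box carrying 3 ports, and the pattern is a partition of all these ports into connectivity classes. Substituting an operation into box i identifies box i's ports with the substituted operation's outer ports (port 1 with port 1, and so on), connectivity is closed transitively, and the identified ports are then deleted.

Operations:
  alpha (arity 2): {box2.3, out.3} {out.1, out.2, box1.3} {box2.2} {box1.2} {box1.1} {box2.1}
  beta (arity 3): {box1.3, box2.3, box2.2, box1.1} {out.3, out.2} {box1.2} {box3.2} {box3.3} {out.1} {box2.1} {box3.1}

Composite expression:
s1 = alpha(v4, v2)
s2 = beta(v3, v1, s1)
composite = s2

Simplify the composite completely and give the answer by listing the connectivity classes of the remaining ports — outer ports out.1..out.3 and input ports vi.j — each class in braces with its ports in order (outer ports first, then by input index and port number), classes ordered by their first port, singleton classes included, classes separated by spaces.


Reachability decides: close wires over beta-identified ports.
the subtree at alpha composes to {out.1, out.2, v4.3} {out.3, v2.3} {v2.1} {v2.2} {v4.1} {v4.2} on (v4, v2); out.j = own outer ports
the subtree at beta composes to {out.1} {out.2, out.3} {v1.1} {v1.2, v1.3, v3.1, v3.3} {v2.1} {v2.2} {v2.3} {v3.2} {v4.1} {v4.2} {v4.3} on (v3, v1, v4, v2); out.j = own outer ports

{out.1} {out.2, out.3} {v1.1} {v1.2, v1.3, v3.1, v3.3} {v2.1} {v2.2} {v2.3} {v3.2} {v4.1} {v4.2} {v4.3}


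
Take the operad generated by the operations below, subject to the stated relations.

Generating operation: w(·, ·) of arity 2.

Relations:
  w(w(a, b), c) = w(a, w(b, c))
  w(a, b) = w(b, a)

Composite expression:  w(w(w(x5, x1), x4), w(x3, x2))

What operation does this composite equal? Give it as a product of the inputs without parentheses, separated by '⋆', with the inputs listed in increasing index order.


x1 ⋆ x2 ⋆ x3 ⋆ x4 ⋆ x5


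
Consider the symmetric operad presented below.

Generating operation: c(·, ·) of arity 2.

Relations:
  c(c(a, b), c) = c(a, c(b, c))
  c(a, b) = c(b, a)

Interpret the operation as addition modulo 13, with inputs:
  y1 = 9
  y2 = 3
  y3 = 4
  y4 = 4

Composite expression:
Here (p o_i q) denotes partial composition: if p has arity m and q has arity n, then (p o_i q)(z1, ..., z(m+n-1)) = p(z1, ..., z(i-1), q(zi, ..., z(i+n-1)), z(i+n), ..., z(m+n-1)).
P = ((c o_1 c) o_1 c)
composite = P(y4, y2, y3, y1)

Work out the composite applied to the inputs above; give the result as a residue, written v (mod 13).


7 (mod 13)

c(y4, y2) = 7
c(c(y4, y2), y3) = 11
c(c(c(y4, y2), y3), y1) = 7


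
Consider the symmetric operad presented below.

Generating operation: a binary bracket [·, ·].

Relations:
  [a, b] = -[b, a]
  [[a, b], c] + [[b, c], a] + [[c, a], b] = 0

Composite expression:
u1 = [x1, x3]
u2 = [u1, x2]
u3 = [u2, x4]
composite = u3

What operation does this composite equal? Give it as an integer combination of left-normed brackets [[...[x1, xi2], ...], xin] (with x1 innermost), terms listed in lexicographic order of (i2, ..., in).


[[[x1, x3], x2], x4]


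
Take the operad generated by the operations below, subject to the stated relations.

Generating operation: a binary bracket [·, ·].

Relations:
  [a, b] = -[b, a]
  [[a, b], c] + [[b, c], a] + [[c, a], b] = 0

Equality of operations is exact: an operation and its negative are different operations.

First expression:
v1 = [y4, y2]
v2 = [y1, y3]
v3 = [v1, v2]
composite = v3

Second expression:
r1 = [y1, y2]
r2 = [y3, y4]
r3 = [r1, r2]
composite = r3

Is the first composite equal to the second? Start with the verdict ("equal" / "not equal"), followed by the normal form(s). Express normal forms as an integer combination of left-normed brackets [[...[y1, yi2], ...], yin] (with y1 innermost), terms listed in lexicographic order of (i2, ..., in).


not equal; first: [[[y1, y3], y2], y4] - [[[y1, y3], y4], y2]; second: [[[y1, y2], y3], y4] - [[[y1, y2], y4], y3]


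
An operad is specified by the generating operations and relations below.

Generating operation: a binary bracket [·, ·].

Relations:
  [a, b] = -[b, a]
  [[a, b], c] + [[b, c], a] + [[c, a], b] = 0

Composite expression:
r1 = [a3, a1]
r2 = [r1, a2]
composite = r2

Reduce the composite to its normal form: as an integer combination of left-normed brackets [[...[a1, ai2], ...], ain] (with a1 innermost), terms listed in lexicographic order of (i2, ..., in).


In the tensor algebra, words opening a1 carry the a1-anchored form.
Composite bracket: [[a3, a1], a2]
Expanding via [a, b] = ab - ba: 4 signed words (2^2 = 4).
Collect the words opening with a1:
  the word a1a3a2 carries sign -1 and contributes -[[a1, a3], a2]

-[[a1, a3], a2]


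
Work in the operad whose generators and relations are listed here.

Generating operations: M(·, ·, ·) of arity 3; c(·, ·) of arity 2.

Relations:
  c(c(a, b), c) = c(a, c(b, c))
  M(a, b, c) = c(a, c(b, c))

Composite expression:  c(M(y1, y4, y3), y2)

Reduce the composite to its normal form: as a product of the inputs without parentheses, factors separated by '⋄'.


y1 ⋄ y4 ⋄ y3 ⋄ y2

Under associativity of c, the answer is the y's in reading order.
M(y1, y4, y3) reduces to y1 ⋄ y4 ⋄ y3
c(M(y1, y4, y3), y2) reduces to y1 ⋄ y4 ⋄ y3 ⋄ y2


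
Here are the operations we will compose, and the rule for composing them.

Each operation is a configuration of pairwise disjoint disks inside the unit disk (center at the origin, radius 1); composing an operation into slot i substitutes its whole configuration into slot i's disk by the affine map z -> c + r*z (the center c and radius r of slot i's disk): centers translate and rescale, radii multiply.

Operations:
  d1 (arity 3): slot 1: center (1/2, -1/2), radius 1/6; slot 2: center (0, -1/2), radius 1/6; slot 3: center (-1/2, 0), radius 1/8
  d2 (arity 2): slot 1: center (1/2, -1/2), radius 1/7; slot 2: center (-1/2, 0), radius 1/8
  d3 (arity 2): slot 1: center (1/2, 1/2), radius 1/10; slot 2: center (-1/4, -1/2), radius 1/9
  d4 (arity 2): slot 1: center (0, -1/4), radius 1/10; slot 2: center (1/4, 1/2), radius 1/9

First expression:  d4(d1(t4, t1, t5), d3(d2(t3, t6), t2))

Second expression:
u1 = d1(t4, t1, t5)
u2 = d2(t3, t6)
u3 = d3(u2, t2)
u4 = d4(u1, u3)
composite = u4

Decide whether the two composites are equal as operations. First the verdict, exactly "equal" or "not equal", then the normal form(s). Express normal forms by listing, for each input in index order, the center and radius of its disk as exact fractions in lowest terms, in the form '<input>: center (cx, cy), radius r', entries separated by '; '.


equal — both sides give t1: center (0, -3/10), radius 1/60; t2: center (2/9, 4/9), radius 1/81; t3: center (14/45, 11/20), radius 1/630; t4: center (1/20, -3/10), radius 1/60; t5: center (-1/20, -1/4), radius 1/80; t6: center (3/10, 5/9), radius 1/720


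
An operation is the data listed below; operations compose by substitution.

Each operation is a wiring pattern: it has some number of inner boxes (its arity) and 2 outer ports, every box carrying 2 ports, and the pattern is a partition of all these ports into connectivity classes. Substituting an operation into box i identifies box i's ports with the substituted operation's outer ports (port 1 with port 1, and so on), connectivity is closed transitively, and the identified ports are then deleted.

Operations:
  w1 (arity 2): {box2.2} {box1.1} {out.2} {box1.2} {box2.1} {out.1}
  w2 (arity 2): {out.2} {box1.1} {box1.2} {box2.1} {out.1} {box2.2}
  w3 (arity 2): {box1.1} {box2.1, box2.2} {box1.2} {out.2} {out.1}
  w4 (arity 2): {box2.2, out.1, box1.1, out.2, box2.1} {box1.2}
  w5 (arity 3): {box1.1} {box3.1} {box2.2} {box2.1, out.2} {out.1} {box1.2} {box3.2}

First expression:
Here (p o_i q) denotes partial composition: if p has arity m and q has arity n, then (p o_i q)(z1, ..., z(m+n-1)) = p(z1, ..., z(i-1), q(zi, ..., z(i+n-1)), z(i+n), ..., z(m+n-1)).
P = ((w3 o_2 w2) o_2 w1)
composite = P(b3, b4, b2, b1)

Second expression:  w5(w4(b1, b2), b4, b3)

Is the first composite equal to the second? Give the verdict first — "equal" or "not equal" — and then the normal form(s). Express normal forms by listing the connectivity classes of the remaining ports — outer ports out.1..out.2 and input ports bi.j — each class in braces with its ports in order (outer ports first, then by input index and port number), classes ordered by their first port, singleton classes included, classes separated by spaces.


not equal; first: {out.1} {out.2} {b1.1} {b1.2} {b2.1} {b2.2} {b3.1} {b3.2} {b4.1} {b4.2}; second: {out.1} {out.2, b4.1} {b1.1, b2.1, b2.2} {b1.2} {b3.1} {b3.2} {b4.2}

The first composite normalizes to {out.1} {out.2} {b1.1} {b1.2} {b2.1} {b2.2} {b3.1} {b3.2} {b4.1} {b4.2}
The second composite normalizes to {out.1} {out.2, b4.1} {b1.1, b2.1, b2.2} {b1.2} {b3.1} {b3.2} {b4.2}
They disagree, so not equal.


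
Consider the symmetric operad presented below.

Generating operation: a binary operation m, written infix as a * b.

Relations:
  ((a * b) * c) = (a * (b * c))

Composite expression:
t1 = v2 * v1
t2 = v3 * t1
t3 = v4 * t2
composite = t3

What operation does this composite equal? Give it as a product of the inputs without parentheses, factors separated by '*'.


Key point: m is associative — brackets drop, the v-order remains.
(v2 * v1) reduces to v2 * v1
(v3 * (v2 * v1)) reduces to v3 * v2 * v1
(v4 * (v3 * (v2 * v1))) reduces to v4 * v3 * v2 * v1

v4 * v3 * v2 * v1


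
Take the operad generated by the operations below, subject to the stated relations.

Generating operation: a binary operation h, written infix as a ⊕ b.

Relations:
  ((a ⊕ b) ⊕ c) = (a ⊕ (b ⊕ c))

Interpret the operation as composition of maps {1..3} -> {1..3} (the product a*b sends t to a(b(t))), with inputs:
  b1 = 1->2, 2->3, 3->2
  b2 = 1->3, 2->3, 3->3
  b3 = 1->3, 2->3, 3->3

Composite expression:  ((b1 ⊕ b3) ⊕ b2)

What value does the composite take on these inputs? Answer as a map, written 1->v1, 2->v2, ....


1->2, 2->2, 3->2

(b1 ⊕ b3) = 1->2, 2->2, 3->2
((b1 ⊕ b3) ⊕ b2) = 1->2, 2->2, 3->2


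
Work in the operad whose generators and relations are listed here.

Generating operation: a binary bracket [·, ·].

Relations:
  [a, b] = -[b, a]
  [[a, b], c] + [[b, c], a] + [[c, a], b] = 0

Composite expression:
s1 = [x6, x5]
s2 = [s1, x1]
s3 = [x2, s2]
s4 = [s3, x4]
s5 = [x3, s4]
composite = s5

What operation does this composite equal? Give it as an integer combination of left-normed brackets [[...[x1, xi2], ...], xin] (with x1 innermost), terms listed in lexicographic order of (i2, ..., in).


[[[[[x1, x5], x6], x2], x4], x3] - [[[[[x1, x6], x5], x2], x4], x3]

Left-normed coefficients sit on the x1-initial expansion words.
Composite bracket: [x3, [[x2, [[x6, x5], x1]], x4]]
Expanding via [a, b] = ab - ba: 32 signed words (2^5 = 32).
Words beginning with x1 determine it all:
  x1x5x6x2x4x3 (sign +1) contributes +[[[[[x1, x5], x6], x2], x4], x3]
  x1x6x5x2x4x3 (sign -1) contributes -[[[[[x1, x6], x5], x2], x4], x3]


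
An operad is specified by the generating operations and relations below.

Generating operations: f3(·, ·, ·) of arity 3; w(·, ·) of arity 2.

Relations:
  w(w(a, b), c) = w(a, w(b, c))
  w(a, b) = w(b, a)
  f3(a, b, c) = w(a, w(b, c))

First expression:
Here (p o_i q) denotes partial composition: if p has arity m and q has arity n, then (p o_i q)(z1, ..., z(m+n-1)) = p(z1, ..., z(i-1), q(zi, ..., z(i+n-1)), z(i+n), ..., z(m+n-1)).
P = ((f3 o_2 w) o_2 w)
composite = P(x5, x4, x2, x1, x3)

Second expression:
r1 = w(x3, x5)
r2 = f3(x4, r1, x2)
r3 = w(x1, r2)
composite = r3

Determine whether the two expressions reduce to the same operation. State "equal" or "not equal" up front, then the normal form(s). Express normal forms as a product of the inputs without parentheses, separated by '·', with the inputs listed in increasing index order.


Normal form of the first expression: x1 · x2 · x3 · x4 · x5
Normal form of the second expression: x1 · x2 · x3 · x4 · x5
Same normal form: equal.

equal: each reduces to x1 · x2 · x3 · x4 · x5


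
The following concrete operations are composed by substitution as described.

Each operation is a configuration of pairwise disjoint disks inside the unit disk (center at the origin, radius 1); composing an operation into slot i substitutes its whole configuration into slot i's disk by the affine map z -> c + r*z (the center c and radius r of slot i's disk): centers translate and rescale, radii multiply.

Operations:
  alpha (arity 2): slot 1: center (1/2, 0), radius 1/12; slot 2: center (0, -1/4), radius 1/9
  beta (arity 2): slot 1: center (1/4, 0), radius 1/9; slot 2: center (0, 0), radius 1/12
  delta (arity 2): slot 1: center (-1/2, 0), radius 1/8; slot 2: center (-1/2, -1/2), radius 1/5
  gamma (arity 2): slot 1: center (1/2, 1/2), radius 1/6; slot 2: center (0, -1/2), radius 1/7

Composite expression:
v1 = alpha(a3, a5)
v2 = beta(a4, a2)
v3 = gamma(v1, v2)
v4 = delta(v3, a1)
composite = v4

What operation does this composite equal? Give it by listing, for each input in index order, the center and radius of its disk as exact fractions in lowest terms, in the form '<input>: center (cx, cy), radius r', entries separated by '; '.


a1: center (-1/2, -1/2), radius 1/5; a2: center (-1/2, -1/16), radius 1/672; a3: center (-41/96, 1/16), radius 1/576; a4: center (-111/224, -1/16), radius 1/504; a5: center (-7/16, 11/192), radius 1/432

Each a-disk chains the slot maps above it in delta; radii multiply.
tracing a3 down its 3-map path: center (-41/96, 1/16), radius 1/576
tracing a5 down its 3-map path: center (-7/16, 11/192), radius 1/432
tracing a4 down its 3-map path: center (-111/224, -1/16), radius 1/504
tracing a2 down its 3-map path: center (-1/2, -1/16), radius 1/672
tracing a1 down its 1-map path: center (-1/2, -1/2), radius 1/5
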